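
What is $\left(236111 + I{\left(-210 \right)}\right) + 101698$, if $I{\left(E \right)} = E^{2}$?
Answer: $381909$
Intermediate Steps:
$\left(236111 + I{\left(-210 \right)}\right) + 101698 = \left(236111 + \left(-210\right)^{2}\right) + 101698 = \left(236111 + 44100\right) + 101698 = 280211 + 101698 = 381909$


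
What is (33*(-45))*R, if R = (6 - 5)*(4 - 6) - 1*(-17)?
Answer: -22275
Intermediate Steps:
R = 15 (R = 1*(-2) + 17 = -2 + 17 = 15)
(33*(-45))*R = (33*(-45))*15 = -1485*15 = -22275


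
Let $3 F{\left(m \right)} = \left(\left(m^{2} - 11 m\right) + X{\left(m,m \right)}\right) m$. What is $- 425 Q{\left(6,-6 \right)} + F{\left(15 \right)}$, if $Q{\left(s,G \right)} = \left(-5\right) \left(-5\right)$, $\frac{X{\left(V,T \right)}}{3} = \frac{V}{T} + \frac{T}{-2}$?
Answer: $- \frac{20845}{2} \approx -10423.0$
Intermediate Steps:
$X{\left(V,T \right)} = - \frac{3 T}{2} + \frac{3 V}{T}$ ($X{\left(V,T \right)} = 3 \left(\frac{V}{T} + \frac{T}{-2}\right) = 3 \left(\frac{V}{T} + T \left(- \frac{1}{2}\right)\right) = 3 \left(\frac{V}{T} - \frac{T}{2}\right) = 3 \left(- \frac{T}{2} + \frac{V}{T}\right) = - \frac{3 T}{2} + \frac{3 V}{T}$)
$Q{\left(s,G \right)} = 25$
$F{\left(m \right)} = \frac{m \left(3 + m^{2} - \frac{25 m}{2}\right)}{3}$ ($F{\left(m \right)} = \frac{\left(\left(m^{2} - 11 m\right) - \left(\frac{3 m}{2} - \frac{3 m}{m}\right)\right) m}{3} = \frac{\left(\left(m^{2} - 11 m\right) - \left(-3 + \frac{3 m}{2}\right)\right) m}{3} = \frac{\left(3 + m^{2} - \frac{25 m}{2}\right) m}{3} = \frac{m \left(3 + m^{2} - \frac{25 m}{2}\right)}{3}$)
$- 425 Q{\left(6,-6 \right)} + F{\left(15 \right)} = \left(-425\right) 25 + \frac{1}{6} \cdot 15 \left(6 - 375 + 2 \cdot 15^{2}\right) = -10625 + \frac{1}{6} \cdot 15 \left(6 - 375 + 2 \cdot 225\right) = -10625 + \frac{1}{6} \cdot 15 \left(6 - 375 + 450\right) = -10625 + \frac{1}{6} \cdot 15 \cdot 81 = -10625 + \frac{405}{2} = - \frac{20845}{2}$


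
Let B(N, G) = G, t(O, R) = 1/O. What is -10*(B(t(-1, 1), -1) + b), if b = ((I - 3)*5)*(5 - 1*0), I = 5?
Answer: -490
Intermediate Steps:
b = 50 (b = ((5 - 3)*5)*(5 - 1*0) = (2*5)*(5 + 0) = 10*5 = 50)
-10*(B(t(-1, 1), -1) + b) = -10*(-1 + 50) = -10*49 = -490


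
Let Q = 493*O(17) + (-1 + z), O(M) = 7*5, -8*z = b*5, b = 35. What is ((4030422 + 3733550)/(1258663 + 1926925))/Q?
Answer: 15527944/109788901229 ≈ 0.00014143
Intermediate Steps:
z = -175/8 (z = -35*5/8 = -⅛*175 = -175/8 ≈ -21.875)
O(M) = 35
Q = 137857/8 (Q = 493*35 + (-1 - 175/8) = 17255 - 183/8 = 137857/8 ≈ 17232.)
((4030422 + 3733550)/(1258663 + 1926925))/Q = ((4030422 + 3733550)/(1258663 + 1926925))/(137857/8) = (7763972/3185588)*(8/137857) = (7763972*(1/3185588))*(8/137857) = (1940993/796397)*(8/137857) = 15527944/109788901229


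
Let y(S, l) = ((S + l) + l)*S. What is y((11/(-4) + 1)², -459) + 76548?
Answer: 18878977/256 ≈ 73746.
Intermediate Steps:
y(S, l) = S*(S + 2*l) (y(S, l) = (S + 2*l)*S = S*(S + 2*l))
y((11/(-4) + 1)², -459) + 76548 = (11/(-4) + 1)²*((11/(-4) + 1)² + 2*(-459)) + 76548 = (11*(-¼) + 1)²*((11*(-¼) + 1)² - 918) + 76548 = (-11/4 + 1)²*((-11/4 + 1)² - 918) + 76548 = (-7/4)²*((-7/4)² - 918) + 76548 = 49*(49/16 - 918)/16 + 76548 = (49/16)*(-14639/16) + 76548 = -717311/256 + 76548 = 18878977/256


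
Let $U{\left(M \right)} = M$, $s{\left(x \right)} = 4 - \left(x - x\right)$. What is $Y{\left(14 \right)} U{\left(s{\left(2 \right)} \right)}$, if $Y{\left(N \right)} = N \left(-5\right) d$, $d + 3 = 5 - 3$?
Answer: $280$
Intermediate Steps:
$d = -1$ ($d = -3 + \left(5 - 3\right) = -3 + 2 = -1$)
$Y{\left(N \right)} = 5 N$ ($Y{\left(N \right)} = N \left(-5\right) \left(-1\right) = - 5 N \left(-1\right) = 5 N$)
$s{\left(x \right)} = 4$ ($s{\left(x \right)} = 4 - 0 = 4 + 0 = 4$)
$Y{\left(14 \right)} U{\left(s{\left(2 \right)} \right)} = 5 \cdot 14 \cdot 4 = 70 \cdot 4 = 280$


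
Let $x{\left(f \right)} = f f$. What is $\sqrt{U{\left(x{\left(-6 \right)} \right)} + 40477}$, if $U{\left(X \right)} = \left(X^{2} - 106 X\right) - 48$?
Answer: $\sqrt{37909} \approx 194.7$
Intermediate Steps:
$x{\left(f \right)} = f^{2}$
$U{\left(X \right)} = -48 + X^{2} - 106 X$
$\sqrt{U{\left(x{\left(-6 \right)} \right)} + 40477} = \sqrt{\left(-48 + \left(\left(-6\right)^{2}\right)^{2} - 106 \left(-6\right)^{2}\right) + 40477} = \sqrt{\left(-48 + 36^{2} - 3816\right) + 40477} = \sqrt{\left(-48 + 1296 - 3816\right) + 40477} = \sqrt{-2568 + 40477} = \sqrt{37909}$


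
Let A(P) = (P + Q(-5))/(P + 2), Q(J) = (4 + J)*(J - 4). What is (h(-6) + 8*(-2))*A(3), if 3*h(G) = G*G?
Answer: -48/5 ≈ -9.6000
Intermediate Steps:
h(G) = G**2/3 (h(G) = (G*G)/3 = G**2/3)
Q(J) = (-4 + J)*(4 + J) (Q(J) = (4 + J)*(-4 + J) = (-4 + J)*(4 + J))
A(P) = (9 + P)/(2 + P) (A(P) = (P + (-16 + (-5)**2))/(P + 2) = (P + (-16 + 25))/(2 + P) = (P + 9)/(2 + P) = (9 + P)/(2 + P))
(h(-6) + 8*(-2))*A(3) = ((1/3)*(-6)**2 + 8*(-2))*((9 + 3)/(2 + 3)) = ((1/3)*36 - 16)*(12/5) = (12 - 16)*((1/5)*12) = -4*12/5 = -48/5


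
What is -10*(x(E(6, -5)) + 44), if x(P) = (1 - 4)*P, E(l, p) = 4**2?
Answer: 40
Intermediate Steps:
E(l, p) = 16
x(P) = -3*P
-10*(x(E(6, -5)) + 44) = -10*(-3*16 + 44) = -10*(-48 + 44) = -10*(-4) = 40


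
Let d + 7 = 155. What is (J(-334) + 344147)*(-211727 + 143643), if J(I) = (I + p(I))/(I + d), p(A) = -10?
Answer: -2179085814812/93 ≈ -2.3431e+10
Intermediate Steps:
d = 148 (d = -7 + 155 = 148)
J(I) = (-10 + I)/(148 + I) (J(I) = (I - 10)/(I + 148) = (-10 + I)/(148 + I))
(J(-334) + 344147)*(-211727 + 143643) = ((-10 - 334)/(148 - 334) + 344147)*(-211727 + 143643) = (-344/(-186) + 344147)*(-68084) = (-1/186*(-344) + 344147)*(-68084) = (172/93 + 344147)*(-68084) = (32005843/93)*(-68084) = -2179085814812/93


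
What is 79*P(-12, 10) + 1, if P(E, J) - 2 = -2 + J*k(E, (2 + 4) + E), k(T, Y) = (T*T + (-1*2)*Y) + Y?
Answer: 118501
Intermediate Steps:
k(T, Y) = T² - Y (k(T, Y) = (T² - 2*Y) + Y = T² - Y)
P(E, J) = J*(-6 + E² - E) (P(E, J) = 2 + (-2 + J*(E² - ((2 + 4) + E))) = 2 + (-2 + J*(E² - (6 + E))) = 2 + (-2 + J*(E² + (-6 - E))) = 2 + (-2 + J*(-6 + E² - E)) = J*(-6 + E² - E))
79*P(-12, 10) + 1 = 79*(10*(-6 + (-12)² - 1*(-12))) + 1 = 79*(10*(-6 + 144 + 12)) + 1 = 79*(10*150) + 1 = 79*1500 + 1 = 118500 + 1 = 118501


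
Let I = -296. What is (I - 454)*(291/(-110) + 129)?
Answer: -1042425/11 ≈ -94766.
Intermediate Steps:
(I - 454)*(291/(-110) + 129) = (-296 - 454)*(291/(-110) + 129) = -750*(291*(-1/110) + 129) = -750*(-291/110 + 129) = -750*13899/110 = -1042425/11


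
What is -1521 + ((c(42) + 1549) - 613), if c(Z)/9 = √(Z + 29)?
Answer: -585 + 9*√71 ≈ -509.16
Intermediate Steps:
c(Z) = 9*√(29 + Z) (c(Z) = 9*√(Z + 29) = 9*√(29 + Z))
-1521 + ((c(42) + 1549) - 613) = -1521 + ((9*√(29 + 42) + 1549) - 613) = -1521 + ((9*√71 + 1549) - 613) = -1521 + ((1549 + 9*√71) - 613) = -1521 + (936 + 9*√71) = -585 + 9*√71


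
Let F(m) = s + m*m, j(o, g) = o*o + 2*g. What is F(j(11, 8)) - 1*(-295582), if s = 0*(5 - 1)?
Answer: 314351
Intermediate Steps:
s = 0 (s = 0*4 = 0)
j(o, g) = o² + 2*g
F(m) = m² (F(m) = 0 + m*m = 0 + m² = m²)
F(j(11, 8)) - 1*(-295582) = (11² + 2*8)² - 1*(-295582) = (121 + 16)² + 295582 = 137² + 295582 = 18769 + 295582 = 314351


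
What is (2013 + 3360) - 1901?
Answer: 3472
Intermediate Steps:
(2013 + 3360) - 1901 = 5373 - 1901 = 3472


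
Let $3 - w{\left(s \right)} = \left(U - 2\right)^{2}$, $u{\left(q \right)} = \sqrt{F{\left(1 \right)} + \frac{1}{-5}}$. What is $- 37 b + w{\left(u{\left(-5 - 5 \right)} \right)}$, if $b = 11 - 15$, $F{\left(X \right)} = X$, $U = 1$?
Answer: $150$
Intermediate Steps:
$b = -4$
$u{\left(q \right)} = \frac{2 \sqrt{5}}{5}$ ($u{\left(q \right)} = \sqrt{1 + \frac{1}{-5}} = \sqrt{1 - \frac{1}{5}} = \sqrt{\frac{4}{5}} = \frac{2 \sqrt{5}}{5}$)
$w{\left(s \right)} = 2$ ($w{\left(s \right)} = 3 - \left(1 - 2\right)^{2} = 3 - \left(-1\right)^{2} = 3 - 1 = 2$)
$- 37 b + w{\left(u{\left(-5 - 5 \right)} \right)} = \left(-37\right) \left(-4\right) + 2 = 148 + 2 = 150$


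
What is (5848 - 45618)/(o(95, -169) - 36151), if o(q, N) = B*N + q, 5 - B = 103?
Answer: 19885/9747 ≈ 2.0401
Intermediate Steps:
B = -98 (B = 5 - 1*103 = 5 - 103 = -98)
o(q, N) = q - 98*N (o(q, N) = -98*N + q = q - 98*N)
(5848 - 45618)/(o(95, -169) - 36151) = (5848 - 45618)/((95 - 98*(-169)) - 36151) = -39770/((95 + 16562) - 36151) = -39770/(16657 - 36151) = -39770/(-19494) = -39770*(-1/19494) = 19885/9747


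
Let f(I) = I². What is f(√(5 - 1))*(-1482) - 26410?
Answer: -32338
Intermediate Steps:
f(√(5 - 1))*(-1482) - 26410 = (√(5 - 1))²*(-1482) - 26410 = (√4)²*(-1482) - 26410 = 2²*(-1482) - 26410 = 4*(-1482) - 26410 = -5928 - 26410 = -32338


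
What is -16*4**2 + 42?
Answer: -214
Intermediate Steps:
-16*4**2 + 42 = -16*16 + 42 = -256 + 42 = -214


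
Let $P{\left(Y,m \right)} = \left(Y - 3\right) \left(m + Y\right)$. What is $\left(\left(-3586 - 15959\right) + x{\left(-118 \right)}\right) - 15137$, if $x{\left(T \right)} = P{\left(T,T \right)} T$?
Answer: $-3404290$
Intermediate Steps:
$P{\left(Y,m \right)} = \left(-3 + Y\right) \left(Y + m\right)$
$x{\left(T \right)} = T \left(- 6 T + 2 T^{2}\right)$ ($x{\left(T \right)} = \left(T^{2} - 3 T - 3 T + T T\right) T = \left(T^{2} - 3 T - 3 T + T^{2}\right) T = \left(- 6 T + 2 T^{2}\right) T = T \left(- 6 T + 2 T^{2}\right)$)
$\left(\left(-3586 - 15959\right) + x{\left(-118 \right)}\right) - 15137 = \left(\left(-3586 - 15959\right) + 2 \left(-118\right)^{2} \left(-3 - 118\right)\right) - 15137 = \left(\left(-3586 - 15959\right) + 2 \cdot 13924 \left(-121\right)\right) - 15137 = \left(-19545 - 3369608\right) - 15137 = -3389153 - 15137 = -3404290$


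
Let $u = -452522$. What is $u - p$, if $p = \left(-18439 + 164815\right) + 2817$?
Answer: $-601715$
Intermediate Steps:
$p = 149193$ ($p = 146376 + 2817 = 149193$)
$u - p = -452522 - 149193 = -601715$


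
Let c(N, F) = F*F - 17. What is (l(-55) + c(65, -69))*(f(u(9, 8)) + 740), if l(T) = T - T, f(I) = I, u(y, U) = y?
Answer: 3553256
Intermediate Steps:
l(T) = 0
c(N, F) = -17 + F**2 (c(N, F) = F**2 - 17 = -17 + F**2)
(l(-55) + c(65, -69))*(f(u(9, 8)) + 740) = (0 + (-17 + (-69)**2))*(9 + 740) = (0 + (-17 + 4761))*749 = (0 + 4744)*749 = 4744*749 = 3553256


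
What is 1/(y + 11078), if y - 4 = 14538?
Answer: 1/25620 ≈ 3.9032e-5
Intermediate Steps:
y = 14542 (y = 4 + 14538 = 14542)
1/(y + 11078) = 1/(14542 + 11078) = 1/25620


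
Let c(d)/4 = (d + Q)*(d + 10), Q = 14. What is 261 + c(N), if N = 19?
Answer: 4089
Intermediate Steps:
c(d) = 4*(10 + d)*(14 + d) (c(d) = 4*((d + 14)*(d + 10)) = 4*((14 + d)*(10 + d)) = 4*((10 + d)*(14 + d)) = 4*(10 + d)*(14 + d))
261 + c(N) = 261 + (560 + 4*19² + 96*19) = 261 + (560 + 4*361 + 1824) = 261 + (560 + 1444 + 1824) = 261 + 3828 = 4089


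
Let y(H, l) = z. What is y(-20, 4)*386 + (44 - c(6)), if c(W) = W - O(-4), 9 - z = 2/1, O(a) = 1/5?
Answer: 13701/5 ≈ 2740.2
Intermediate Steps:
O(a) = ⅕
z = 7 (z = 9 - 2/1 = 9 - 2 = 7)
y(H, l) = 7
c(W) = -⅕ + W (c(W) = W - 1*⅕ = W - ⅕ = -⅕ + W)
y(-20, 4)*386 + (44 - c(6)) = 7*386 + (44 - (-⅕ + 6)) = 2702 + (44 - 1*29/5) = 2702 + (44 - 29/5) = 2702 + 191/5 = 13701/5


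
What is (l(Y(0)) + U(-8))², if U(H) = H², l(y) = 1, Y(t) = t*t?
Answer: 4225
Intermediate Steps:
Y(t) = t²
(l(Y(0)) + U(-8))² = (1 + (-8)²)² = (1 + 64)² = 65² = 4225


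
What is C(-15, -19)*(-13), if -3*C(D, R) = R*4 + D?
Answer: -1183/3 ≈ -394.33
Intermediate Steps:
C(D, R) = -4*R/3 - D/3 (C(D, R) = -(R*4 + D)/3 = -(4*R + D)/3 = -(D + 4*R)/3 = -4*R/3 - D/3)
C(-15, -19)*(-13) = (-4/3*(-19) - ⅓*(-15))*(-13) = (76/3 + 5)*(-13) = (91/3)*(-13) = -1183/3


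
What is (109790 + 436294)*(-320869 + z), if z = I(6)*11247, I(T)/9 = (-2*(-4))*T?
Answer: 2478039088140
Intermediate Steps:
I(T) = 72*T (I(T) = 9*((-2*(-4))*T) = 9*(8*T) = 72*T)
z = 4858704 (z = (72*6)*11247 = 432*11247 = 4858704)
(109790 + 436294)*(-320869 + z) = (109790 + 436294)*(-320869 + 4858704) = 546084*4537835 = 2478039088140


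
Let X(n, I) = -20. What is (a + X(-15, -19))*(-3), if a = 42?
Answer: -66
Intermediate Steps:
(a + X(-15, -19))*(-3) = (42 - 20)*(-3) = 22*(-3) = -66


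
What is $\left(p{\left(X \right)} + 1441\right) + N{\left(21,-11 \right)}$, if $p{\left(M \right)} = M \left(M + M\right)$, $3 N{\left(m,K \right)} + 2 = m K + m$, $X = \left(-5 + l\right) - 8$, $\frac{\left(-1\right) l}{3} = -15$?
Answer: $\frac{10255}{3} \approx 3418.3$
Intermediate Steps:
$l = 45$ ($l = \left(-3\right) \left(-15\right) = 45$)
$X = 32$ ($X = \left(-5 + 45\right) - 8 = 40 - 8 = 32$)
$N{\left(m,K \right)} = - \frac{2}{3} + \frac{m}{3} + \frac{K m}{3}$ ($N{\left(m,K \right)} = - \frac{2}{3} + \frac{m K + m}{3} = - \frac{2}{3} + \frac{K m + m}{3} = - \frac{2}{3} + \frac{m + K m}{3} = - \frac{2}{3} + \left(\frac{m}{3} + \frac{K m}{3}\right) = - \frac{2}{3} + \frac{m}{3} + \frac{K m}{3}$)
$p{\left(M \right)} = 2 M^{2}$ ($p{\left(M \right)} = M 2 M = 2 M^{2}$)
$\left(p{\left(X \right)} + 1441\right) + N{\left(21,-11 \right)} = \left(2 \cdot 32^{2} + 1441\right) + \left(- \frac{2}{3} + \frac{1}{3} \cdot 21 + \frac{1}{3} \left(-11\right) 21\right) = \left(2 \cdot 1024 + 1441\right) - \frac{212}{3} = \left(2048 + 1441\right) - \frac{212}{3} = 3489 - \frac{212}{3} = \frac{10255}{3}$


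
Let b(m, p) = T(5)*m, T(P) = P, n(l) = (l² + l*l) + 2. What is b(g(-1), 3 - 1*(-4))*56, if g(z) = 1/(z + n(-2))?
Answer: 280/9 ≈ 31.111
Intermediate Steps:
n(l) = 2 + 2*l² (n(l) = (l² + l²) + 2 = 2*l² + 2 = 2 + 2*l²)
g(z) = 1/(10 + z) (g(z) = 1/(z + (2 + 2*(-2)²)) = 1/(z + (2 + 2*4)) = 1/(z + (2 + 8)) = 1/(z + 10) = 1/(10 + z))
b(m, p) = 5*m
b(g(-1), 3 - 1*(-4))*56 = (5/(10 - 1))*56 = (5/9)*56 = 280/9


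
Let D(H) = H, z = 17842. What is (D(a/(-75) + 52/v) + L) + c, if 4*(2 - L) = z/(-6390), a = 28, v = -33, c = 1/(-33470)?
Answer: 1761921043/2352606300 ≈ 0.74892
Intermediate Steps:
c = -1/33470 ≈ -2.9877e-5
L = 34481/12780 (L = 2 - 8921/(2*(-6390)) = 2 - 8921*(-1)/(2*6390) = 2 - ¼*(-8921/3195) = 2 + 8921/12780 = 34481/12780 ≈ 2.6980)
(D(a/(-75) + 52/v) + L) + c = ((28/(-75) + 52/(-33)) + 34481/12780) - 1/33470 = ((28*(-1/75) + 52*(-1/33)) + 34481/12780) - 1/33470 = ((-28/75 - 52/33) + 34481/12780) - 1/33470 = (-536/275 + 34481/12780) - 1/33470 = 526439/702900 - 1/33470 = 1761921043/2352606300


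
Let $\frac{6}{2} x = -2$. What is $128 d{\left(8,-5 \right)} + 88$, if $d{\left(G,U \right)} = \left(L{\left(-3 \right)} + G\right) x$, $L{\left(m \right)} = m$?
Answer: $- \frac{1016}{3} \approx -338.67$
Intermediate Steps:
$x = - \frac{2}{3}$ ($x = \frac{1}{3} \left(-2\right) = - \frac{2}{3} \approx -0.66667$)
$d{\left(G,U \right)} = 2 - \frac{2 G}{3}$ ($d{\left(G,U \right)} = \left(-3 + G\right) \left(- \frac{2}{3}\right) = 2 - \frac{2 G}{3}$)
$128 d{\left(8,-5 \right)} + 88 = 128 \left(2 - \frac{16}{3}\right) + 88 = 128 \left(- \frac{10}{3}\right) + 88 = - \frac{1280}{3} + 88 = - \frac{1016}{3}$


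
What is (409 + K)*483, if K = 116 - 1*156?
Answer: 178227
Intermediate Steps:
K = -40 (K = 116 - 156 = -40)
(409 + K)*483 = (409 - 40)*483 = 369*483 = 178227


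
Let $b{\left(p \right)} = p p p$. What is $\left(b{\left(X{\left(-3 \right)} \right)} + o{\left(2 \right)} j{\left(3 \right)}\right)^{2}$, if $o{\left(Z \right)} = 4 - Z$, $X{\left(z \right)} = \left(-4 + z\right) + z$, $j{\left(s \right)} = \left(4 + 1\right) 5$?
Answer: $902500$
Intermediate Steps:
$j{\left(s \right)} = 25$ ($j{\left(s \right)} = 5 \cdot 5 = 25$)
$X{\left(z \right)} = -4 + 2 z$
$b{\left(p \right)} = p^{3}$ ($b{\left(p \right)} = p^{2} p = p^{3}$)
$\left(b{\left(X{\left(-3 \right)} \right)} + o{\left(2 \right)} j{\left(3 \right)}\right)^{2} = \left(\left(-4 + 2 \left(-3\right)\right)^{3} + \left(4 - 2\right) 25\right)^{2} = \left(\left(-4 - 6\right)^{3} + \left(4 - 2\right) 25\right)^{2} = \left(\left(-10\right)^{3} + 2 \cdot 25\right)^{2} = \left(-1000 + 50\right)^{2} = \left(-950\right)^{2} = 902500$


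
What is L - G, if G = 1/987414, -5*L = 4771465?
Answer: -942282268303/987414 ≈ -9.5429e+5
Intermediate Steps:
L = -954293 (L = -⅕*4771465 = -954293)
G = 1/987414 ≈ 1.0127e-6
L - G = -954293 - 1*1/987414 = -954293 - 1/987414 = -942282268303/987414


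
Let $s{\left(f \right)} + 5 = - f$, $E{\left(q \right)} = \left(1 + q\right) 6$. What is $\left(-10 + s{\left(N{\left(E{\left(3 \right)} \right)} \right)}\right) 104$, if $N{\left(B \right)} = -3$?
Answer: $-1248$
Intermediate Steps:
$E{\left(q \right)} = 6 + 6 q$
$s{\left(f \right)} = -5 - f$
$\left(-10 + s{\left(N{\left(E{\left(3 \right)} \right)} \right)}\right) 104 = \left(-10 - 2\right) 104 = \left(-12\right) 104 = -1248$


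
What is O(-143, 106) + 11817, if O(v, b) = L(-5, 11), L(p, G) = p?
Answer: 11812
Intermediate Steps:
O(v, b) = -5
O(-143, 106) + 11817 = -5 + 11817 = 11812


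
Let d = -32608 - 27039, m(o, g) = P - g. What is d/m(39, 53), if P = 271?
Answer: -59647/218 ≈ -273.61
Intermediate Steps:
m(o, g) = 271 - g
d = -59647
d/m(39, 53) = -59647/(271 - 1*53) = -59647/(271 - 53) = -59647/218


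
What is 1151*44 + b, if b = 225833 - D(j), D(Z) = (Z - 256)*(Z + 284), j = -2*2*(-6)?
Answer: 347933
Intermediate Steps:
j = 24 (j = -4*(-6) = 24)
D(Z) = (-256 + Z)*(284 + Z)
b = 297289 (b = 225833 - (-72704 + 24² + 28*24) = 225833 - (-72704 + 576 + 672) = 225833 - 1*(-71456) = 225833 + 71456 = 297289)
1151*44 + b = 1151*44 + 297289 = 50644 + 297289 = 347933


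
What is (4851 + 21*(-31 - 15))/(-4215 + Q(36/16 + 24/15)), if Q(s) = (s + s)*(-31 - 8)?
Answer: -12950/15051 ≈ -0.86041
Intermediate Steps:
Q(s) = -78*s (Q(s) = (2*s)*(-39) = -78*s)
(4851 + 21*(-31 - 15))/(-4215 + Q(36/16 + 24/15)) = (4851 + 21*(-31 - 15))/(-4215 - 78*(36/16 + 24/15)) = (4851 + 21*(-46))/(-4215 - 78*(36*(1/16) + 24*(1/15))) = (4851 - 966)/(-4215 - 78*(9/4 + 8/5)) = 3885/(-4215 - 78*77/20) = 3885/(-4215 - 3003/10) = 3885/(-45153/10) = 3885*(-10/45153) = -12950/15051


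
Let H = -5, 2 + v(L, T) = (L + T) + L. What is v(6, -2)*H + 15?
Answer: -25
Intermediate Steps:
v(L, T) = -2 + T + 2*L (v(L, T) = -2 + ((L + T) + L) = -2 + (T + 2*L) = -2 + T + 2*L)
v(6, -2)*H + 15 = (-2 - 2 + 2*6)*(-5) + 15 = (-2 - 2 + 12)*(-5) + 15 = 8*(-5) + 15 = -40 + 15 = -25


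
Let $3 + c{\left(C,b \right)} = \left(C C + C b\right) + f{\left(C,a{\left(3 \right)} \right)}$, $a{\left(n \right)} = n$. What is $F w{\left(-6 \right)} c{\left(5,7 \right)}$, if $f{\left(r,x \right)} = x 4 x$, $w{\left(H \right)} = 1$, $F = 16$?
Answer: $1488$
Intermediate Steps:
$f{\left(r,x \right)} = 4 x^{2}$ ($f{\left(r,x \right)} = 4 x x = 4 x^{2}$)
$c{\left(C,b \right)} = 33 + C^{2} + C b$ ($c{\left(C,b \right)} = -3 + \left(\left(C C + C b\right) + 4 \cdot 3^{2}\right) = -3 + \left(\left(C^{2} + C b\right) + 4 \cdot 9\right) = -3 + \left(\left(C^{2} + C b\right) + 36\right) = -3 + \left(36 + C^{2} + C b\right) = 33 + C^{2} + C b$)
$F w{\left(-6 \right)} c{\left(5,7 \right)} = 16 \cdot 1 \left(33 + 5^{2} + 5 \cdot 7\right) = 16 \left(33 + 25 + 35\right) = 16 \cdot 93 = 1488$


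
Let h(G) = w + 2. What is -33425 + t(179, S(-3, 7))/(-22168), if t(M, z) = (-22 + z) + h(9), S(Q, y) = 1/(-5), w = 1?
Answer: -463103363/13855 ≈ -33425.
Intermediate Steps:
h(G) = 3 (h(G) = 1 + 2 = 3)
S(Q, y) = -1/5
t(M, z) = -19 + z (t(M, z) = (-22 + z) + 3 = -19 + z)
-33425 + t(179, S(-3, 7))/(-22168) = -33425 + (-19 - 1/5)/(-22168) = -33425 - 96/5*(-1/22168) = -33425 + 12/13855 = -463103363/13855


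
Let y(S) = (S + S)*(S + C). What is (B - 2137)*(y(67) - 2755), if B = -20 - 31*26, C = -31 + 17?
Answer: -12880161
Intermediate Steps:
C = -14
y(S) = 2*S*(-14 + S) (y(S) = (S + S)*(S - 14) = (2*S)*(-14 + S) = 2*S*(-14 + S))
B = -826 (B = -20 - 806 = -826)
(B - 2137)*(y(67) - 2755) = (-826 - 2137)*(2*67*(-14 + 67) - 2755) = -2963*(2*67*53 - 2755) = -2963*(7102 - 2755) = -2963*4347 = -12880161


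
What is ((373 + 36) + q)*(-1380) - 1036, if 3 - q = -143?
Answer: -766936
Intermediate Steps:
q = 146 (q = 3 - 1*(-143) = 3 + 143 = 146)
((373 + 36) + q)*(-1380) - 1036 = ((373 + 36) + 146)*(-1380) - 1036 = (409 + 146)*(-1380) - 1036 = 555*(-1380) - 1036 = -765900 - 1036 = -766936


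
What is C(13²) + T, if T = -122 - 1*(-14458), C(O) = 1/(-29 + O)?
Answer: 2007041/140 ≈ 14336.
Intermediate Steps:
T = 14336 (T = -122 + 14458 = 14336)
C(13²) + T = 1/(-29 + 13²) + 14336 = 1/(-29 + 169) + 14336 = 1/140 + 14336 = 2007041/140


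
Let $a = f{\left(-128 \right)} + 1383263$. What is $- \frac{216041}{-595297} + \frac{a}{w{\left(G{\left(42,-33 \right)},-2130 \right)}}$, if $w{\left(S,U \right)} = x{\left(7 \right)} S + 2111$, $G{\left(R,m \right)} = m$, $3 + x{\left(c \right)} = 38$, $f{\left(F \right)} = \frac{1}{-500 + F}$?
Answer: $\frac{517257756769499}{357397269296} \approx 1447.3$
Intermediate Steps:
$x{\left(c \right)} = 35$ ($x{\left(c \right)} = -3 + 38 = 35$)
$w{\left(S,U \right)} = 2111 + 35 S$ ($w{\left(S,U \right)} = 35 S + 2111 = 2111 + 35 S$)
$a = \frac{868689163}{628}$ ($a = \frac{1}{-500 - 128} + 1383263 = \frac{1}{-628} + 1383263 = - \frac{1}{628} + 1383263 = \frac{868689163}{628} \approx 1.3833 \cdot 10^{6}$)
$- \frac{216041}{-595297} + \frac{a}{w{\left(G{\left(42,-33 \right)},-2130 \right)}} = - \frac{216041}{-595297} + \frac{868689163}{628 \left(2111 + 35 \left(-33\right)\right)} = \left(-216041\right) \left(- \frac{1}{595297}\right) + \frac{868689163}{628 \left(2111 - 1155\right)} = \frac{216041}{595297} + \frac{868689163}{628 \cdot 956} = \frac{216041}{595297} + \frac{868689163}{628} \cdot \frac{1}{956} = \frac{216041}{595297} + \frac{868689163}{600368} = \frac{517257756769499}{357397269296}$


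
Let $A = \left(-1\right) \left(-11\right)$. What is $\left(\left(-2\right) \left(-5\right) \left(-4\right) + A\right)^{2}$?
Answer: $841$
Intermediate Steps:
$A = 11$
$\left(\left(-2\right) \left(-5\right) \left(-4\right) + A\right)^{2} = \left(\left(-2\right) \left(-5\right) \left(-4\right) + 11\right)^{2} = \left(10 \left(-4\right) + 11\right)^{2} = \left(-40 + 11\right)^{2} = \left(-29\right)^{2} = 841$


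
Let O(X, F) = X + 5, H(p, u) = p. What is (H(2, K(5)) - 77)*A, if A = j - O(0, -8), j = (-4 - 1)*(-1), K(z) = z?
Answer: 0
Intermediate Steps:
O(X, F) = 5 + X
j = 5 (j = -5*(-1) = 5)
A = 0 (A = 5 - (5 + 0) = 5 - 1*5 = 5 - 5 = 0)
(H(2, K(5)) - 77)*A = (2 - 77)*0 = -75*0 = 0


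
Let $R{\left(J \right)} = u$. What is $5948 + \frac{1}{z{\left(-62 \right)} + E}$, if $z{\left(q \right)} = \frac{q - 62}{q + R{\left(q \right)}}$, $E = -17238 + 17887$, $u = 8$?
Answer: $\frac{104595607}{17585} \approx 5948.0$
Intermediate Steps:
$R{\left(J \right)} = 8$
$E = 649$
$z{\left(q \right)} = \frac{-62 + q}{8 + q}$ ($z{\left(q \right)} = \frac{q - 62}{q + 8} = \frac{-62 + q}{8 + q}$)
$5948 + \frac{1}{z{\left(-62 \right)} + E} = 5948 + \frac{1}{\frac{-62 - 62}{8 - 62} + 649} = 5948 + \frac{1}{\frac{1}{-54} \left(-124\right) + 649} = 5948 + \frac{1}{\left(- \frac{1}{54}\right) \left(-124\right) + 649} = 5948 + \frac{1}{\frac{62}{27} + 649} = 5948 + \frac{1}{\frac{17585}{27}} = 5948 + \frac{27}{17585} = \frac{104595607}{17585}$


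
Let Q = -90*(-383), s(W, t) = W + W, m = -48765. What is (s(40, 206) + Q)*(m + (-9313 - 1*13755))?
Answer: -2481830150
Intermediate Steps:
s(W, t) = 2*W
Q = 34470
(s(40, 206) + Q)*(m + (-9313 - 1*13755)) = (2*40 + 34470)*(-48765 + (-9313 - 1*13755)) = (80 + 34470)*(-48765 + (-9313 - 13755)) = 34550*(-48765 - 23068) = 34550*(-71833) = -2481830150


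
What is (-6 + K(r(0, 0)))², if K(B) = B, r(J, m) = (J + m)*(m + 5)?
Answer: 36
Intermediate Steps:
r(J, m) = (5 + m)*(J + m) (r(J, m) = (J + m)*(5 + m) = (5 + m)*(J + m))
(-6 + K(r(0, 0)))² = (-6 + (0² + 5*0 + 5*0 + 0*0))² = (-6 + (0 + 0 + 0 + 0))² = (-6 + 0)² = (-6)² = 36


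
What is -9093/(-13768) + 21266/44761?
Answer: 699802061/616269448 ≈ 1.1355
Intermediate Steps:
-9093/(-13768) + 21266/44761 = -9093*(-1/13768) + 21266*(1/44761) = 9093/13768 + 21266/44761 = 699802061/616269448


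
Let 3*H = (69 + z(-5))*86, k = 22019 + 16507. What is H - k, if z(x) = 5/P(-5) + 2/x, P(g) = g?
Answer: -548822/15 ≈ -36588.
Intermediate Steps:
z(x) = -1 + 2/x (z(x) = 5/(-5) + 2/x = 5*(-⅕) + 2/x = -1 + 2/x)
k = 38526
H = 29068/15 (H = ((69 + (2 - 1*(-5))/(-5))*86)/3 = ((69 - (2 + 5)/5)*86)/3 = ((69 - ⅕*7)*86)/3 = ((69 - 7/5)*86)/3 = ((338/5)*86)/3 = (⅓)*(29068/5) = 29068/15 ≈ 1937.9)
H - k = 29068/15 - 1*38526 = 29068/15 - 38526 = -548822/15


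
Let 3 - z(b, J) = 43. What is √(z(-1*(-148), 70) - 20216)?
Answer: 4*I*√1266 ≈ 142.32*I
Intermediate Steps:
z(b, J) = -40 (z(b, J) = 3 - 1*43 = 3 - 43 = -40)
√(z(-1*(-148), 70) - 20216) = √(-40 - 20216) = √(-20256) = 4*I*√1266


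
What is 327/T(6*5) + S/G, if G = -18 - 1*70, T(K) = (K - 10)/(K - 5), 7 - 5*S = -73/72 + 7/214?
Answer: 1385502913/3389760 ≈ 408.73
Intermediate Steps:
S = 61487/38520 (S = 7/5 - (-73/72 + 7/214)/5 = 7/5 - ⅕*(-7559/7704) = 7/5 + 7559/38520 = 61487/38520 ≈ 1.5962)
T(K) = (-10 + K)/(-5 + K)
G = -88 (G = -18 - 70 = -88)
327/T(6*5) + S/G = 327/(((-10 + 6*5)/(-5 + 6*5))) + (61487/38520)/(-88) = 327/(((-10 + 30)/(-5 + 30))) + (61487/38520)*(-1/88) = 327/((20/25)) - 61487/3389760 = 327/(((1/25)*20)) - 61487/3389760 = 327/(⅘) - 61487/3389760 = 327*(5/4) - 61487/3389760 = 1635/4 - 61487/3389760 = 1385502913/3389760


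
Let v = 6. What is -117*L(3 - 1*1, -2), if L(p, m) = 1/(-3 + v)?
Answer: -39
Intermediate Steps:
L(p, m) = 1/3 (L(p, m) = 1/(-3 + 6) = 1/3)
-117*L(3 - 1*1, -2) = -117*1/3 = -39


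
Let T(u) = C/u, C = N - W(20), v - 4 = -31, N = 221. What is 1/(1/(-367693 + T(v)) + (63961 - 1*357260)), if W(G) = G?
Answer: -3309304/970615553905 ≈ -3.4095e-6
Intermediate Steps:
v = -27 (v = 4 - 31 = -27)
C = 201 (C = 221 - 1*20 = 221 - 20 = 201)
T(u) = 201/u
1/(1/(-367693 + T(v)) + (63961 - 1*357260)) = 1/(1/(-367693 + 201/(-27)) + (63961 - 1*357260)) = 1/(1/(-367693 + 201*(-1/27)) + (63961 - 357260)) = 1/(1/(-367693 - 67/9) - 293299) = 1/(1/(-3309304/9) - 293299) = 1/(-9/3309304 - 293299) = 1/(-970615553905/3309304) = -3309304/970615553905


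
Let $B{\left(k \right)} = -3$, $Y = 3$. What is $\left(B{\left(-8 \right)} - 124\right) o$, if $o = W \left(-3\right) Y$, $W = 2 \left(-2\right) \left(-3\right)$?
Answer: $13716$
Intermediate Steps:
$W = 12$ ($W = \left(-4\right) \left(-3\right) = 12$)
$o = -108$ ($o = 12 \left(-3\right) 3 = \left(-36\right) 3 = -108$)
$\left(B{\left(-8 \right)} - 124\right) o = \left(-3 - 124\right) \left(-108\right) = \left(-127\right) \left(-108\right) = 13716$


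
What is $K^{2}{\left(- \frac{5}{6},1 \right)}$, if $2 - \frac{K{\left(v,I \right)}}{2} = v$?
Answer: $\frac{289}{9} \approx 32.111$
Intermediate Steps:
$K{\left(v,I \right)} = 4 - 2 v$
$K^{2}{\left(- \frac{5}{6},1 \right)} = \left(4 - 2 \left(- \frac{5}{6}\right)\right)^{2} = \left(4 - 2 \left(\left(-5\right) \frac{1}{6}\right)\right)^{2} = \left(4 - - \frac{5}{3}\right)^{2} = \left(4 + \frac{5}{3}\right)^{2} = \left(\frac{17}{3}\right)^{2} = \frac{289}{9}$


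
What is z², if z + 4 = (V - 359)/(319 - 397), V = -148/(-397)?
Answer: 342657121/958893156 ≈ 0.35735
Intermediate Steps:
V = 148/397 (V = -148*(-1/397) = 148/397 ≈ 0.37280)
z = 18511/30966 (z = -4 + (148/397 - 359)/(319 - 397) = -4 - 142375/397/(-78) = -4 - 142375/397*(-1/78) = -4 + 142375/30966 = 18511/30966 ≈ 0.59778)
z² = (18511/30966)² = 342657121/958893156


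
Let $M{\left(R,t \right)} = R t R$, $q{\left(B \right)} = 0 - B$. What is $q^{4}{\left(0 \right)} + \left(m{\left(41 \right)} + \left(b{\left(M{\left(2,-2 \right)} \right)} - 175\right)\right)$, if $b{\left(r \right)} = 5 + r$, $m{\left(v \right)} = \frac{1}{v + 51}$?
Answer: $- \frac{16375}{92} \approx -177.99$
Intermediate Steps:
$q{\left(B \right)} = - B$
$M{\left(R,t \right)} = t R^{2}$
$m{\left(v \right)} = \frac{1}{51 + v}$
$q^{4}{\left(0 \right)} + \left(m{\left(41 \right)} + \left(b{\left(M{\left(2,-2 \right)} \right)} - 175\right)\right) = \left(\left(-1\right) 0\right)^{4} + \left(\frac{1}{51 + 41} - \left(170 + 8\right)\right) = 0^{4} + \left(\frac{1}{92} + \left(\left(5 - 8\right) - 175\right)\right) = 0 + \left(\frac{1}{92} + \left(\left(5 - 8\right) - 175\right)\right) = 0 + \left(\frac{1}{92} - 178\right) = 0 - \frac{16375}{92} = - \frac{16375}{92}$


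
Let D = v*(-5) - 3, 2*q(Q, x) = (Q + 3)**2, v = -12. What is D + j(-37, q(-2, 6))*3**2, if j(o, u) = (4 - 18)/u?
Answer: -195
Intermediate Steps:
q(Q, x) = (3 + Q)**2/2 (q(Q, x) = (Q + 3)**2/2 = (3 + Q)**2/2)
D = 57 (D = -12*(-5) - 3 = 60 - 3 = 57)
j(o, u) = -14/u
D + j(-37, q(-2, 6))*3**2 = 57 - 14*2/(3 - 2)**2*3**2 = 57 - 14/((1/2)*1**2)*9 = 57 - 14/((1/2)*1)*9 = 57 - 14/1/2*9 = 57 - 14*2*9 = 57 - 28*9 = 57 - 252 = -195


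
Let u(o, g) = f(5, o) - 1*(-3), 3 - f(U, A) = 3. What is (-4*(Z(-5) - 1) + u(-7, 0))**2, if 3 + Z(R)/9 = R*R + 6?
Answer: 1002001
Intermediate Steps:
f(U, A) = 0 (f(U, A) = 3 - 1*3 = 3 - 3 = 0)
Z(R) = 27 + 9*R**2 (Z(R) = -27 + 9*(R*R + 6) = -27 + 9*(R**2 + 6) = -27 + 9*(6 + R**2) = -27 + (54 + 9*R**2) = 27 + 9*R**2)
u(o, g) = 3 (u(o, g) = 0 - 1*(-3) = 0 + 3 = 3)
(-4*(Z(-5) - 1) + u(-7, 0))**2 = (-4*((27 + 9*(-5)**2) - 1) + 3)**2 = (-4*((27 + 9*25) - 1) + 3)**2 = (-4*((27 + 225) - 1) + 3)**2 = (-4*(252 - 1) + 3)**2 = (-4*251 + 3)**2 = (-1004 + 3)**2 = (-1001)**2 = 1002001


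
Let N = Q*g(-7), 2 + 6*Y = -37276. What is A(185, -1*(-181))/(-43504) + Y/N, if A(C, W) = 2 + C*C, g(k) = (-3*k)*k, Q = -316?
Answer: -155016913/168403984 ≈ -0.92051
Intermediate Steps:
Y = -6213 (Y = -⅓ + (⅙)*(-37276) = -⅓ - 18638/3 = -6213)
g(k) = -3*k²
A(C, W) = 2 + C²
N = 46452 (N = -(-948)*(-7)² = -(-948)*49 = -316*(-147) = 46452)
A(185, -1*(-181))/(-43504) + Y/N = (2 + 185²)/(-43504) - 6213/46452 = (2 + 34225)*(-1/43504) - 6213*1/46452 = 34227*(-1/43504) - 2071/15484 = -34227/43504 - 2071/15484 = -155016913/168403984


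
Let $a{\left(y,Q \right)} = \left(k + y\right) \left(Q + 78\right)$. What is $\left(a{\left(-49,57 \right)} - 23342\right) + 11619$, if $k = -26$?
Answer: $-21848$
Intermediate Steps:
$a{\left(y,Q \right)} = \left(-26 + y\right) \left(78 + Q\right)$ ($a{\left(y,Q \right)} = \left(-26 + y\right) \left(Q + 78\right) = \left(-26 + y\right) \left(78 + Q\right)$)
$\left(a{\left(-49,57 \right)} - 23342\right) + 11619 = \left(\left(-2028 - 1482 + 78 \left(-49\right) + 57 \left(-49\right)\right) - 23342\right) + 11619 = \left(\left(-2028 - 1482 - 3822 - 2793\right) - 23342\right) + 11619 = \left(-10125 - 23342\right) + 11619 = -33467 + 11619 = -21848$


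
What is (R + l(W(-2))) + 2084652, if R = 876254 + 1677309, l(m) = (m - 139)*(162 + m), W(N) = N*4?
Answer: 4615577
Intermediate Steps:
W(N) = 4*N
l(m) = (-139 + m)*(162 + m)
R = 2553563
(R + l(W(-2))) + 2084652 = (2553563 + (-22518 + (4*(-2))² + 23*(4*(-2)))) + 2084652 = (2553563 + (-22518 + (-8)² + 23*(-8))) + 2084652 = (2553563 + (-22518 + 64 - 184)) + 2084652 = (2553563 - 22638) + 2084652 = 2530925 + 2084652 = 4615577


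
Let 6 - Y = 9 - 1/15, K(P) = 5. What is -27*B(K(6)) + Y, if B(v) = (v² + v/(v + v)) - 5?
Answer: -16693/30 ≈ -556.43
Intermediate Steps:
Y = -44/15 (Y = 6 - (9 - 1/15) = 6 - 1*134/15 = 6 - 134/15 = -44/15 ≈ -2.9333)
B(v) = -9/2 + v² (B(v) = (v² + v/((2*v))) - 5 = (v² + (1/(2*v))*v) - 5 = (v² + ½) - 5 = (½ + v²) - 5 = -9/2 + v²)
-27*B(K(6)) + Y = -27*(-9/2 + 5²) - 44/15 = -27*(-9/2 + 25) - 44/15 = -27*41/2 - 44/15 = -1107/2 - 44/15 = -16693/30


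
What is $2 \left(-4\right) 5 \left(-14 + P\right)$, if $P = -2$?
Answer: $640$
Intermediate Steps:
$2 \left(-4\right) 5 \left(-14 + P\right) = 2 \left(-4\right) 5 \left(-14 - 2\right) = \left(-8\right) 5 \left(-16\right) = \left(-40\right) \left(-16\right) = 640$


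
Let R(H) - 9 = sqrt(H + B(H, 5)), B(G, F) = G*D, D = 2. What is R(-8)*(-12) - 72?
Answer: -180 - 24*I*sqrt(6) ≈ -180.0 - 58.788*I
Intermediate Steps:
B(G, F) = 2*G (B(G, F) = G*2 = 2*G)
R(H) = 9 + sqrt(3)*sqrt(H) (R(H) = 9 + sqrt(H + 2*H) = 9 + sqrt(3*H) = 9 + sqrt(3)*sqrt(H))
R(-8)*(-12) - 72 = (9 + sqrt(3)*sqrt(-8))*(-12) - 72 = (9 + sqrt(3)*(2*I*sqrt(2)))*(-12) - 72 = (9 + 2*I*sqrt(6))*(-12) - 72 = (-108 - 24*I*sqrt(6)) - 72 = -180 - 24*I*sqrt(6)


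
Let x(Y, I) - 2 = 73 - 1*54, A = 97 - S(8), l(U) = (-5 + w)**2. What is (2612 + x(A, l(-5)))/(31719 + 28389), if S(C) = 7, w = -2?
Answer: 2633/60108 ≈ 0.043804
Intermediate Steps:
l(U) = 49 (l(U) = (-5 - 2)**2 = (-7)**2 = 49)
A = 90 (A = 97 - 1*7 = 97 - 7 = 90)
x(Y, I) = 21 (x(Y, I) = 2 + (73 - 1*54) = 2 + (73 - 54) = 2 + 19 = 21)
(2612 + x(A, l(-5)))/(31719 + 28389) = (2612 + 21)/(31719 + 28389) = 2633/60108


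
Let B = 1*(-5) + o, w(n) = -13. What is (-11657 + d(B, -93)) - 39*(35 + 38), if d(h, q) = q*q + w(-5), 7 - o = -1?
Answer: -5868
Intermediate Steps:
o = 8 (o = 7 - 1*(-1) = 7 + 1 = 8)
B = 3 (B = 1*(-5) + 8 = -5 + 8 = 3)
d(h, q) = -13 + q² (d(h, q) = q*q - 13 = q² - 13 = -13 + q²)
(-11657 + d(B, -93)) - 39*(35 + 38) = (-11657 + (-13 + (-93)²)) - 39*(35 + 38) = (-11657 + (-13 + 8649)) - 39*73 = (-11657 + 8636) - 2847 = -3021 - 2847 = -5868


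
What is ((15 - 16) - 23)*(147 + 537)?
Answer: -16416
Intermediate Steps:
((15 - 16) - 23)*(147 + 537) = (-1 - 23)*684 = -24*684 = -16416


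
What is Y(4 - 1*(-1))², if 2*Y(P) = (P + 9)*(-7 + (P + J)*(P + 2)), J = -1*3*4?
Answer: 153664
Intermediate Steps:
J = -12 (J = -3*4 = -12)
Y(P) = (-7 + (-12 + P)*(2 + P))*(9 + P)/2 (Y(P) = ((P + 9)*(-7 + (P - 12)*(P + 2)))/2 = ((9 + P)*(-7 + (-12 + P)*(2 + P)))/2 = ((-7 + (-12 + P)*(2 + P))*(9 + P))/2 = (-7 + (-12 + P)*(2 + P))*(9 + P)/2)
Y(4 - 1*(-1))² = (-279/2 + (4 - 1*(-1))³/2 - 121*(4 - 1*(-1))/2 - (4 - 1*(-1))²/2)² = (-279/2 + (4 + 1)³/2 - 121*(4 + 1)/2 - (4 + 1)²/2)² = (-279/2 + (½)*5³ - 121/2*5 - ½*5²)² = (-279/2 + (½)*125 - 605/2 - ½*25)² = (-279/2 + 125/2 - 605/2 - 25/2)² = (-392)² = 153664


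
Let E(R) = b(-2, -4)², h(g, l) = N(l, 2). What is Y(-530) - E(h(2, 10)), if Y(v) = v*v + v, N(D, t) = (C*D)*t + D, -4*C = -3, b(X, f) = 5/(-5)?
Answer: 280369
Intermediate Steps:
b(X, f) = -1 (b(X, f) = 5*(-⅕) = -1)
C = ¾ (C = -¼*(-3) = ¾ ≈ 0.75000)
N(D, t) = D + 3*D*t/4 (N(D, t) = (3*D/4)*t + D = 3*D*t/4 + D = D + 3*D*t/4)
h(g, l) = 5*l/2 (h(g, l) = l*(4 + 3*2)/4 = l*(4 + 6)/4 = (¼)*l*10 = 5*l/2)
E(R) = 1 (E(R) = (-1)² = 1)
Y(v) = v + v² (Y(v) = v² + v = v + v²)
Y(-530) - E(h(2, 10)) = -530*(1 - 530) - 1*1 = -530*(-529) - 1 = 280370 - 1 = 280369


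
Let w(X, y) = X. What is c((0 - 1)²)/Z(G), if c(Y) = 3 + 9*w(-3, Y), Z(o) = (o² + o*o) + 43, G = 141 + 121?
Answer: -8/45777 ≈ -0.00017476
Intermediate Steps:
G = 262
Z(o) = 43 + 2*o² (Z(o) = (o² + o²) + 43 = 2*o² + 43 = 43 + 2*o²)
c(Y) = -24 (c(Y) = 3 + 9*(-3) = 3 - 27 = -24)
c((0 - 1)²)/Z(G) = -24/(43 + 2*262²) = -24/(43 + 2*68644) = -24/(43 + 137288) = -24/137331 = -24*1/137331 = -8/45777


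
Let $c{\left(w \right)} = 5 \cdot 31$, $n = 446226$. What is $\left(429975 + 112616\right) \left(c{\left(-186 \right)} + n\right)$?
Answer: $242202313171$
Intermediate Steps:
$c{\left(w \right)} = 155$
$\left(429975 + 112616\right) \left(c{\left(-186 \right)} + n\right) = \left(429975 + 112616\right) \left(155 + 446226\right) = 542591 \cdot 446381 = 242202313171$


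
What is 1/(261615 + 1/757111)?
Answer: 757111/198071594266 ≈ 3.8224e-6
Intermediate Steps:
1/(261615 + 1/757111) = 1/(198071594266/757111) = 757111/198071594266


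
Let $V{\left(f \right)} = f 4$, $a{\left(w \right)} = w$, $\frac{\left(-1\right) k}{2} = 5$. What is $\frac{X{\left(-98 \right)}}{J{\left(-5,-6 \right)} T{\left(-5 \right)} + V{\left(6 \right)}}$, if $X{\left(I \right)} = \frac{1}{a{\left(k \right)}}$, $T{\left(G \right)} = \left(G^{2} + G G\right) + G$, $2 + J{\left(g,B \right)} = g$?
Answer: $\frac{1}{2910} \approx 0.00034364$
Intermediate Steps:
$k = -10$ ($k = \left(-2\right) 5 = -10$)
$J{\left(g,B \right)} = -2 + g$
$T{\left(G \right)} = G + 2 G^{2}$ ($T{\left(G \right)} = \left(G^{2} + G^{2}\right) + G = 2 G^{2} + G = G + 2 G^{2}$)
$X{\left(I \right)} = - \frac{1}{10}$ ($X{\left(I \right)} = \frac{1}{-10} = - \frac{1}{10}$)
$V{\left(f \right)} = 4 f$
$\frac{X{\left(-98 \right)}}{J{\left(-5,-6 \right)} T{\left(-5 \right)} + V{\left(6 \right)}} = - \frac{1}{10 \left(\left(-2 - 5\right) \left(- 5 \left(1 + 2 \left(-5\right)\right)\right) + 4 \cdot 6\right)} = - \frac{1}{10 \left(- 7 \left(- 5 \left(1 - 10\right)\right) + 24\right)} = - \frac{1}{10 \left(- 7 \left(\left(-5\right) \left(-9\right)\right) + 24\right)} = - \frac{1}{10 \left(\left(-7\right) 45 + 24\right)} = - \frac{1}{10 \left(-315 + 24\right)} = - \frac{1}{10 \left(-291\right)} = \left(- \frac{1}{10}\right) \left(- \frac{1}{291}\right) = \frac{1}{2910}$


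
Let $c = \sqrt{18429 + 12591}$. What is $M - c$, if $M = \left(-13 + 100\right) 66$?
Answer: $5742 - 2 \sqrt{7755} \approx 5565.9$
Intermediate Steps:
$M = 5742$ ($M = 87 \cdot 66 = 5742$)
$c = 2 \sqrt{7755}$ ($c = \sqrt{31020} = 2 \sqrt{7755} \approx 176.13$)
$M - c = 5742 - 2 \sqrt{7755}$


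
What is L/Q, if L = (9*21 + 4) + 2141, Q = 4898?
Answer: 1167/2449 ≈ 0.47652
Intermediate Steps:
L = 2334 (L = (189 + 4) + 2141 = 193 + 2141 = 2334)
L/Q = 2334/4898 = 2334*(1/4898) = 1167/2449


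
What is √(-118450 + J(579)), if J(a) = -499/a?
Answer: I*√39709585371/579 ≈ 344.17*I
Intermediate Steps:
√(-118450 + J(579)) = √(-118450 - 499/579) = √(-68583049/579) = I*√39709585371/579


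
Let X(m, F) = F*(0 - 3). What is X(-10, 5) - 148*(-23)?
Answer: 3389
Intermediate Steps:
X(m, F) = -3*F (X(m, F) = F*(-3) = -3*F)
X(-10, 5) - 148*(-23) = -3*5 - 148*(-23) = -15 + 3404 = 3389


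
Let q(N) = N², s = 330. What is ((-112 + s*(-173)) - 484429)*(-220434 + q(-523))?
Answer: -28757897945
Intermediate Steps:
((-112 + s*(-173)) - 484429)*(-220434 + q(-523)) = ((-112 + 330*(-173)) - 484429)*(-220434 + (-523)²) = ((-112 - 57090) - 484429)*(-220434 + 273529) = (-57202 - 484429)*53095 = -541631*53095 = -28757897945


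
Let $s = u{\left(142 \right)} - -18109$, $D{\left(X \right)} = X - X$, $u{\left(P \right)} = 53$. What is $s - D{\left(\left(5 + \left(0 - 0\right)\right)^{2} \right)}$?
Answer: $18162$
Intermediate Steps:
$D{\left(X \right)} = 0$
$s = 18162$ ($s = 53 - -18109 = 53 + 18109 = 18162$)
$s - D{\left(\left(5 + \left(0 - 0\right)\right)^{2} \right)} = 18162 - 0 = 18162 + 0 = 18162$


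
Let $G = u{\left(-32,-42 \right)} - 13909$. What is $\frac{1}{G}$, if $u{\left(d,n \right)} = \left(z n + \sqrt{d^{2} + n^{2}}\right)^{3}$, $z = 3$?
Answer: $- \frac{3068149}{2327075006073} - \frac{100832 \sqrt{697}}{2327075006073} \approx -2.4624 \cdot 10^{-6}$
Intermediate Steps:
$u{\left(d,n \right)} = \left(\sqrt{d^{2} + n^{2}} + 3 n\right)^{3}$ ($u{\left(d,n \right)} = \left(3 n + \sqrt{d^{2} + n^{2}}\right)^{3} = \left(\sqrt{d^{2} + n^{2}} + 3 n\right)^{3}$)
$G = -13909 + \left(-126 + 2 \sqrt{697}\right)^{3}$ ($G = \left(\sqrt{\left(-32\right)^{2} + \left(-42\right)^{2}} + 3 \left(-42\right)\right)^{3} - 13909 = \left(\sqrt{1024 + 1764} - 126\right)^{3} - 13909 = \left(\sqrt{2788} - 126\right)^{3} - 13909 = \left(2 \sqrt{697} - 126\right)^{3} - 13909 = \left(-126 + 2 \sqrt{697}\right)^{3} - 13909 = -13909 + \left(-126 + 2 \sqrt{697}\right)^{3} \approx -4.0611 \cdot 10^{5}$)
$\frac{1}{G} = \frac{1}{-3068149 + 100832 \sqrt{697}}$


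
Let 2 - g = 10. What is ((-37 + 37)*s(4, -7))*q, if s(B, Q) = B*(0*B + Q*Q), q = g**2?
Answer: 0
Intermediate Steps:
g = -8 (g = 2 - 1*10 = 2 - 10 = -8)
q = 64 (q = (-8)**2 = 64)
s(B, Q) = B*Q**2 (s(B, Q) = B*(0 + Q**2) = B*Q**2)
((-37 + 37)*s(4, -7))*q = ((-37 + 37)*(4*(-7)**2))*64 = (0*(4*49))*64 = (0*196)*64 = 0*64 = 0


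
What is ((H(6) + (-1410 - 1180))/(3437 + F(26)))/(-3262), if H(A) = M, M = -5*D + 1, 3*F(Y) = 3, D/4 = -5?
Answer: 2489/11214756 ≈ 0.00022194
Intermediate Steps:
D = -20 (D = 4*(-5) = -20)
F(Y) = 1 (F(Y) = (⅓)*3 = 1)
M = 101 (M = -5*(-20) + 1 = 100 + 1 = 101)
H(A) = 101
((H(6) + (-1410 - 1180))/(3437 + F(26)))/(-3262) = ((101 + (-1410 - 1180))/(3437 + 1))/(-3262) = ((101 - 2590)/3438)*(-1/3262) = -2489*1/3438*(-1/3262) = -2489/3438*(-1/3262) = 2489/11214756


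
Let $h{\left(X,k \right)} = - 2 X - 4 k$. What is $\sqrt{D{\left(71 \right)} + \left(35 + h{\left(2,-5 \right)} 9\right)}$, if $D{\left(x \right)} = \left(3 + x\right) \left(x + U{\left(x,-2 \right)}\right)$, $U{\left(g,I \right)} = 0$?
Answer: $\sqrt{5433} \approx 73.709$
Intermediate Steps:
$h{\left(X,k \right)} = - 4 k - 2 X$
$D{\left(x \right)} = x \left(3 + x\right)$ ($D{\left(x \right)} = \left(3 + x\right) \left(x + 0\right) = \left(3 + x\right) x = x \left(3 + x\right)$)
$\sqrt{D{\left(71 \right)} + \left(35 + h{\left(2,-5 \right)} 9\right)} = \sqrt{71 \left(3 + 71\right) + \left(35 + \left(\left(-4\right) \left(-5\right) - 4\right) 9\right)} = \sqrt{71 \cdot 74 + \left(35 + \left(20 - 4\right) 9\right)} = \sqrt{5254 + \left(35 + 16 \cdot 9\right)} = \sqrt{5254 + \left(35 + 144\right)} = \sqrt{5254 + 179} = \sqrt{5433}$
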